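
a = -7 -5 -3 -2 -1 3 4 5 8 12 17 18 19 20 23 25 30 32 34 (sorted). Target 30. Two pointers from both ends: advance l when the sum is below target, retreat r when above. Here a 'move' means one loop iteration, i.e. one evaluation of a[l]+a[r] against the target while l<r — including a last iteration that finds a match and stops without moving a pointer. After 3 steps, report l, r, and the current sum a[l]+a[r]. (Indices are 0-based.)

l=2, r=17, sum=29

l=0 r=18: -7+34=27 <30, l++
l=1 r=18: -5+34=29 <30, l++
l=2 r=18: -3+34=31 >30, r--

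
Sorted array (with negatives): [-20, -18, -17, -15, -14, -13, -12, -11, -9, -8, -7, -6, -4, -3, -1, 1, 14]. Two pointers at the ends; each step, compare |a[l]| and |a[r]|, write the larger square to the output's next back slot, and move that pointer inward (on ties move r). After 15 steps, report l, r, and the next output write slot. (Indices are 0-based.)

l=14, r=15, next write slot=1

l=0 r=16: |-20|>|14| out[16]=400, l++
l=1 r=16: |-18|>|14| out[15]=324, l++
l=2 r=16: |-17|>|14| out[14]=289, l++
l=3 r=16: |-15|>|14| out[13]=225, l++
l=4 r=16: |-14|<=|14| out[12]=196, r--
l=4 r=15: |-14|>|1| out[11]=196, l++
l=5 r=15: |-13|>|1| out[10]=169, l++
l=6 r=15: |-12|>|1| out[9]=144, l++
l=7 r=15: |-11|>|1| out[8]=121, l++
l=8 r=15: |-9|>|1| out[7]=81, l++
l=9 r=15: |-8|>|1| out[6]=64, l++
l=10 r=15: |-7|>|1| out[5]=49, l++
l=11 r=15: |-6|>|1| out[4]=36, l++
l=12 r=15: |-4|>|1| out[3]=16, l++
l=13 r=15: |-3|>|1| out[2]=9, l++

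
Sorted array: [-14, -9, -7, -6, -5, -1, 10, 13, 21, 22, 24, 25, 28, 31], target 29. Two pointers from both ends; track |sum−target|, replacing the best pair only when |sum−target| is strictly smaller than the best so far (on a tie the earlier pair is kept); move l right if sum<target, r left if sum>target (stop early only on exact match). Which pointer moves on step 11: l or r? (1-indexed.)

l=1 r=14: -14+31=17 d=12 *, l++
l=2 r=14: -9+31=22 d=7 *, l++
l=3 r=14: -7+31=24 d=5 *, l++
l=4 r=14: -6+31=25 d=4 *, l++
l=5 r=14: -5+31=26 d=3 *, l++
l=6 r=14: -1+31=30 d=1 *, r--
l=6 r=13: -1+28=27 d=2, l++
l=7 r=13: 10+28=38 d=9, r--
l=7 r=12: 10+25=35 d=6, r--
l=7 r=11: 10+24=34 d=5, r--
l=7 r=10: 10+22=32 d=3, r--

r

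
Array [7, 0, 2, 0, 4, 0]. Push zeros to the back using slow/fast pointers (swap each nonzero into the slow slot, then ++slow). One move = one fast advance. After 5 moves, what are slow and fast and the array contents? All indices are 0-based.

slow=0 fast=0: a[fast]=7≠0 swap→a[0]=7, slow++,fast++
slow=1 fast=1: a[fast]=0, fast++
slow=1 fast=2: a[fast]=2≠0 swap→a[1]=2, slow++,fast++
slow=2 fast=3: a[fast]=0, fast++
slow=2 fast=4: a[fast]=4≠0 swap→a[2]=4, slow++,fast++

slow=3, fast=5, a=[7, 2, 4, 0, 0, 0]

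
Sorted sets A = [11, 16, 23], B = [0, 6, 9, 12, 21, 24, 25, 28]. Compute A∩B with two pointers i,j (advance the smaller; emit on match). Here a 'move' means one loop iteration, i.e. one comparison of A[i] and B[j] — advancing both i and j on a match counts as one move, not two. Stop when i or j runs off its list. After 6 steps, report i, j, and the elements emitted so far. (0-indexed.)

i=0 j=0: 11>0, j++
i=0 j=1: 11>6, j++
i=0 j=2: 11>9, j++
i=0 j=3: 11<12, i++
i=1 j=3: 16>12, j++
i=1 j=4: 16<21, i++

i=2, j=4, emitted=[]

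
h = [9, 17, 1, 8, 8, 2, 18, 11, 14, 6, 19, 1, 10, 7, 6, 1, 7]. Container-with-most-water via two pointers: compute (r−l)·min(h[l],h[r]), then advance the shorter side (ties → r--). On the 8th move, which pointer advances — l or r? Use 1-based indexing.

l

l=1 r=17: min(9,7)*16=112 best=112 *, r--
l=1 r=16: min(9,1)*15=15 best=112, r--
l=1 r=15: min(9,6)*14=84 best=112, r--
l=1 r=14: min(9,7)*13=91 best=112, r--
l=1 r=13: min(9,10)*12=108 best=112, l++
l=2 r=13: min(17,10)*11=110 best=112, r--
l=2 r=12: min(17,1)*10=10 best=112, r--
l=2 r=11: min(17,19)*9=153 best=153 *, l++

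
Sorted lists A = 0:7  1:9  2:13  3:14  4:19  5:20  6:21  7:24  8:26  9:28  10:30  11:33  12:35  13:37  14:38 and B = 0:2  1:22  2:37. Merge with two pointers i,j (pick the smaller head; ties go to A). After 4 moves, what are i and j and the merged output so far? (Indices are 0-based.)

[i=0,j=0] A[i]=7>B[j]=2 take 2 → j++
[i=0,j=1] A[i]=7<=B[j]=22 take 7 → i++
[i=1,j=1] A[i]=9<=B[j]=22 take 9 → i++
[i=2,j=1] A[i]=13<=B[j]=22 take 13 → i++

i=3, j=1, merged so far=[2, 7, 9, 13]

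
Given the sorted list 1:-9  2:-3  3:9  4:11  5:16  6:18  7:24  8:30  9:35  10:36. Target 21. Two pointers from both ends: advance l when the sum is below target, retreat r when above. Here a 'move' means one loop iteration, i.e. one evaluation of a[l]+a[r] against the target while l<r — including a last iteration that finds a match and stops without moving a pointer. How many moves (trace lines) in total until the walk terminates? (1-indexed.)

3 moves

[1,10] -9+36=27 >21 → r--
[1,9] -9+35=26 >21 → r--
[1,8] -9+30=21 → found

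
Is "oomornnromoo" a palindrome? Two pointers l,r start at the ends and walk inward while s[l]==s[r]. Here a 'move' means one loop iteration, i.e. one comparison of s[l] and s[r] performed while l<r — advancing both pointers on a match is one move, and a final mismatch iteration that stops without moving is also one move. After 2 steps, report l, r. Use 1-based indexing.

[1,12] 'o'=='o' → l++,r--
[2,11] 'o'=='o' → l++,r--

l=3, r=10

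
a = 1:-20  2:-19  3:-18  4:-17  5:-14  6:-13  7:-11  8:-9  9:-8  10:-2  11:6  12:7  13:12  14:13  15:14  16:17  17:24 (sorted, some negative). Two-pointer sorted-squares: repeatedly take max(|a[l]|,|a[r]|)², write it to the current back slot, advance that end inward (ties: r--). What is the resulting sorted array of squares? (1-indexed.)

[4, 36, 49, 64, 81, 121, 144, 169, 169, 196, 196, 289, 289, 324, 361, 400, 576]

[1,17] |-20|<=|24| out[17]=576 → r--
[1,16] |-20|>|17| out[16]=400 → l++
[2,16] |-19|>|17| out[15]=361 → l++
[3,16] |-18|>|17| out[14]=324 → l++
[4,16] |-17|<=|17| out[13]=289 → r--
[4,15] |-17|>|14| out[12]=289 → l++
[5,15] |-14|<=|14| out[11]=196 → r--
[5,14] |-14|>|13| out[10]=196 → l++
[6,14] |-13|<=|13| out[9]=169 → r--
[6,13] |-13|>|12| out[8]=169 → l++
[7,13] |-11|<=|12| out[7]=144 → r--
[7,12] |-11|>|7| out[6]=121 → l++
[8,12] |-9|>|7| out[5]=81 → l++
[9,12] |-8|>|7| out[4]=64 → l++
[10,12] |-2|<=|7| out[3]=49 → r--
[10,11] |-2|<=|6| out[2]=36 → r--
[10,10] |-2|<=|-2| out[1]=4 → r--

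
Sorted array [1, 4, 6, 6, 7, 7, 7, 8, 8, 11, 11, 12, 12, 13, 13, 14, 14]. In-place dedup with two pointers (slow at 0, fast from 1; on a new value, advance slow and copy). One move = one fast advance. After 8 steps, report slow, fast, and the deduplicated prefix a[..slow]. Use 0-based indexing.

slow=4, fast=9, prefix=[1, 4, 6, 7, 8]

slow=0 fast=1: a[fast]=4≠a[slow]=1 write a[1]=4, slow++,fast++
slow=1 fast=2: a[fast]=6≠a[slow]=4 write a[2]=6, slow++,fast++
slow=2 fast=3: a[fast]=6=a[slow] dup, fast++
slow=2 fast=4: a[fast]=7≠a[slow]=6 write a[3]=7, slow++,fast++
slow=3 fast=5: a[fast]=7=a[slow] dup, fast++
slow=3 fast=6: a[fast]=7=a[slow] dup, fast++
slow=3 fast=7: a[fast]=8≠a[slow]=7 write a[4]=8, slow++,fast++
slow=4 fast=8: a[fast]=8=a[slow] dup, fast++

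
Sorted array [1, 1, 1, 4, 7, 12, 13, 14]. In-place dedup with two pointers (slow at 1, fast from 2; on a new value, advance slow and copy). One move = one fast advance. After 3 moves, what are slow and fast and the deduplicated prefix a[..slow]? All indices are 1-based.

slow=2, fast=5, prefix=[1, 4]

slow=1 fast=2: a[fast]=1=a[slow] dup, fast++
slow=1 fast=3: a[fast]=1=a[slow] dup, fast++
slow=1 fast=4: a[fast]=4≠a[slow]=1 write a[2]=4, slow++,fast++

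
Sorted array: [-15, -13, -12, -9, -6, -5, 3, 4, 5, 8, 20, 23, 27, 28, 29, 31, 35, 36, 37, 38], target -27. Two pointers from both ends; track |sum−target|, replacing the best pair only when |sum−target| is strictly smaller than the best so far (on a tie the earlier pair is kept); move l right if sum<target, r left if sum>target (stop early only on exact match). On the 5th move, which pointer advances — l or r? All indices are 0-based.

r

l=0 r=19: -15+38=23 d=50 *, r--
l=0 r=18: -15+37=22 d=49 *, r--
l=0 r=17: -15+36=21 d=48 *, r--
l=0 r=16: -15+35=20 d=47 *, r--
l=0 r=15: -15+31=16 d=43 *, r--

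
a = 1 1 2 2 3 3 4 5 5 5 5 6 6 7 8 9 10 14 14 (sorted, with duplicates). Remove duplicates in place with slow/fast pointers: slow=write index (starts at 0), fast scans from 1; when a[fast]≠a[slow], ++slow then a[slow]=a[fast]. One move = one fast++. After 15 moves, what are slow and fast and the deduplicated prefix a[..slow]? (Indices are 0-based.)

slow=8, fast=16, prefix=[1, 2, 3, 4, 5, 6, 7, 8, 9]

(s=0,f=1) a[fast]=1=a[slow] dup → fast++
(s=0,f=2) a[fast]=2≠a[slow]=1 write a[1]=2 → slow++,fast++
(s=1,f=3) a[fast]=2=a[slow] dup → fast++
(s=1,f=4) a[fast]=3≠a[slow]=2 write a[2]=3 → slow++,fast++
(s=2,f=5) a[fast]=3=a[slow] dup → fast++
(s=2,f=6) a[fast]=4≠a[slow]=3 write a[3]=4 → slow++,fast++
(s=3,f=7) a[fast]=5≠a[slow]=4 write a[4]=5 → slow++,fast++
(s=4,f=8) a[fast]=5=a[slow] dup → fast++
(s=4,f=9) a[fast]=5=a[slow] dup → fast++
(s=4,f=10) a[fast]=5=a[slow] dup → fast++
(s=4,f=11) a[fast]=6≠a[slow]=5 write a[5]=6 → slow++,fast++
(s=5,f=12) a[fast]=6=a[slow] dup → fast++
(s=5,f=13) a[fast]=7≠a[slow]=6 write a[6]=7 → slow++,fast++
(s=6,f=14) a[fast]=8≠a[slow]=7 write a[7]=8 → slow++,fast++
(s=7,f=15) a[fast]=9≠a[slow]=8 write a[8]=9 → slow++,fast++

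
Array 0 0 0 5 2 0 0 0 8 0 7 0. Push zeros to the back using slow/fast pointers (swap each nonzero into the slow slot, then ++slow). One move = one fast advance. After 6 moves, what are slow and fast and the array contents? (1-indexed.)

(s=1,f=1) a[fast]=0 → fast++
(s=1,f=2) a[fast]=0 → fast++
(s=1,f=3) a[fast]=0 → fast++
(s=1,f=4) a[fast]=5≠0 swap→a[1]=5 → slow++,fast++
(s=2,f=5) a[fast]=2≠0 swap→a[2]=2 → slow++,fast++
(s=3,f=6) a[fast]=0 → fast++

slow=3, fast=7, a=[5, 2, 0, 0, 0, 0, 0, 0, 8, 0, 7, 0]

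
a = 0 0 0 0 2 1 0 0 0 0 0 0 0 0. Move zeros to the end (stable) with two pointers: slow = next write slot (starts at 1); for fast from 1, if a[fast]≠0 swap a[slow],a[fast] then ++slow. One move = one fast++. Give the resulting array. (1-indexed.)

[2, 1, 0, 0, 0, 0, 0, 0, 0, 0, 0, 0, 0, 0]

slow=1 fast=1: a[fast]=0, fast++
slow=1 fast=2: a[fast]=0, fast++
slow=1 fast=3: a[fast]=0, fast++
slow=1 fast=4: a[fast]=0, fast++
slow=1 fast=5: a[fast]=2≠0 swap→a[1]=2, slow++,fast++
slow=2 fast=6: a[fast]=1≠0 swap→a[2]=1, slow++,fast++
slow=3 fast=7: a[fast]=0, fast++
slow=3 fast=8: a[fast]=0, fast++
slow=3 fast=9: a[fast]=0, fast++
slow=3 fast=10: a[fast]=0, fast++
slow=3 fast=11: a[fast]=0, fast++
slow=3 fast=12: a[fast]=0, fast++
slow=3 fast=13: a[fast]=0, fast++
slow=3 fast=14: a[fast]=0, fast++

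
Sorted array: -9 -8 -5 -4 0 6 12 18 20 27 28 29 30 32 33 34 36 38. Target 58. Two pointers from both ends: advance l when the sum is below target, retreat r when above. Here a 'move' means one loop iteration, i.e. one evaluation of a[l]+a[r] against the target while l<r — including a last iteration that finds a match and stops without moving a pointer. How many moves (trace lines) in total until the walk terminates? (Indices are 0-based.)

9 moves

[0,17] -9+38=29 <58 → l++
[1,17] -8+38=30 <58 → l++
[2,17] -5+38=33 <58 → l++
[3,17] -4+38=34 <58 → l++
[4,17] 0+38=38 <58 → l++
[5,17] 6+38=44 <58 → l++
[6,17] 12+38=50 <58 → l++
[7,17] 18+38=56 <58 → l++
[8,17] 20+38=58 → found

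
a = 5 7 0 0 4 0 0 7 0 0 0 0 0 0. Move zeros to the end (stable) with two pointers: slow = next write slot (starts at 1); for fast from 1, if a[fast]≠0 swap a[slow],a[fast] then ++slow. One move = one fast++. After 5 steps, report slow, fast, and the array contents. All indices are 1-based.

slow=4, fast=6, a=[5, 7, 4, 0, 0, 0, 0, 7, 0, 0, 0, 0, 0, 0]

slow=1 fast=1: a[fast]=5≠0 swap→a[1]=5, slow++,fast++
slow=2 fast=2: a[fast]=7≠0 swap→a[2]=7, slow++,fast++
slow=3 fast=3: a[fast]=0, fast++
slow=3 fast=4: a[fast]=0, fast++
slow=3 fast=5: a[fast]=4≠0 swap→a[3]=4, slow++,fast++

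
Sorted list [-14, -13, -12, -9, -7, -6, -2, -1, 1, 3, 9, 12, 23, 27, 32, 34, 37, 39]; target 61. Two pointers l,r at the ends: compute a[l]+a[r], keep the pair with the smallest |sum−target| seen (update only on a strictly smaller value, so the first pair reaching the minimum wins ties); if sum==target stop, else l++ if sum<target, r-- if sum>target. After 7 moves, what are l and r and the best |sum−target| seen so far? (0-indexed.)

l=7, r=17, best |Δ|=24

l=0 r=17: -14+39=25 d=36 *, l++
l=1 r=17: -13+39=26 d=35 *, l++
l=2 r=17: -12+39=27 d=34 *, l++
l=3 r=17: -9+39=30 d=31 *, l++
l=4 r=17: -7+39=32 d=29 *, l++
l=5 r=17: -6+39=33 d=28 *, l++
l=6 r=17: -2+39=37 d=24 *, l++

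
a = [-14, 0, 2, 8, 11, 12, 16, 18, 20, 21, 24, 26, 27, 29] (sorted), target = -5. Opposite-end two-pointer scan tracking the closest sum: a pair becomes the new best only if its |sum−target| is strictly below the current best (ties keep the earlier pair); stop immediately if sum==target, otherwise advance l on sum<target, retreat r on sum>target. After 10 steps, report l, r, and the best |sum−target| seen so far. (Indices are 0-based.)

l=0, r=3, best |Δ|=2

l=0 r=13: -14+29=15 d=20 *, r--
l=0 r=12: -14+27=13 d=18 *, r--
l=0 r=11: -14+26=12 d=17 *, r--
l=0 r=10: -14+24=10 d=15 *, r--
l=0 r=9: -14+21=7 d=12 *, r--
l=0 r=8: -14+20=6 d=11 *, r--
l=0 r=7: -14+18=4 d=9 *, r--
l=0 r=6: -14+16=2 d=7 *, r--
l=0 r=5: -14+12=-2 d=3 *, r--
l=0 r=4: -14+11=-3 d=2 *, r--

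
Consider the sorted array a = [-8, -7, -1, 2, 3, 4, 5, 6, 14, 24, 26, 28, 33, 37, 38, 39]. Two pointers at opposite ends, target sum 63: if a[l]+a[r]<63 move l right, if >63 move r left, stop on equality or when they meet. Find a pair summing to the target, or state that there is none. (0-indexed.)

(24, 39)

[0,15] -8+39=31 <63 → l++
[1,15] -7+39=32 <63 → l++
[2,15] -1+39=38 <63 → l++
[3,15] 2+39=41 <63 → l++
[4,15] 3+39=42 <63 → l++
[5,15] 4+39=43 <63 → l++
[6,15] 5+39=44 <63 → l++
[7,15] 6+39=45 <63 → l++
[8,15] 14+39=53 <63 → l++
[9,15] 24+39=63 → found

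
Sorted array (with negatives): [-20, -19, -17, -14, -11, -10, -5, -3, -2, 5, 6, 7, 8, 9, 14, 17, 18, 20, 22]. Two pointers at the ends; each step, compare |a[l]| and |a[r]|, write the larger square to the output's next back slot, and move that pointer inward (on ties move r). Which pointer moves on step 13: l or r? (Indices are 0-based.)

l=0 r=18: |-20|<=|22| out[18]=484, r--
l=0 r=17: |-20|<=|20| out[17]=400, r--
l=0 r=16: |-20|>|18| out[16]=400, l++
l=1 r=16: |-19|>|18| out[15]=361, l++
l=2 r=16: |-17|<=|18| out[14]=324, r--
l=2 r=15: |-17|<=|17| out[13]=289, r--
l=2 r=14: |-17|>|14| out[12]=289, l++
l=3 r=14: |-14|<=|14| out[11]=196, r--
l=3 r=13: |-14|>|9| out[10]=196, l++
l=4 r=13: |-11|>|9| out[9]=121, l++
l=5 r=13: |-10|>|9| out[8]=100, l++
l=6 r=13: |-5|<=|9| out[7]=81, r--
l=6 r=12: |-5|<=|8| out[6]=64, r--

r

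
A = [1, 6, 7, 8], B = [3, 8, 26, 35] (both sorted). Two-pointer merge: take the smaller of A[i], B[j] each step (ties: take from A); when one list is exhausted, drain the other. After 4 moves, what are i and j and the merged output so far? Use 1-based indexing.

i=4, j=2, merged so far=[1, 3, 6, 7]

i=1 j=1: A[i]=1<=B[j]=3 take 1, i++
i=2 j=1: A[i]=6>B[j]=3 take 3, j++
i=2 j=2: A[i]=6<=B[j]=8 take 6, i++
i=3 j=2: A[i]=7<=B[j]=8 take 7, i++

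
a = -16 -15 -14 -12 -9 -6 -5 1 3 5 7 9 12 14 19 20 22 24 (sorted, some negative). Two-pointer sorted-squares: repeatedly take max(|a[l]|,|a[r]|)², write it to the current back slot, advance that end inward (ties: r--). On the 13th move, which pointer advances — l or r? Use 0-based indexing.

r

l=0 r=17: |-16|<=|24| out[17]=576, r--
l=0 r=16: |-16|<=|22| out[16]=484, r--
l=0 r=15: |-16|<=|20| out[15]=400, r--
l=0 r=14: |-16|<=|19| out[14]=361, r--
l=0 r=13: |-16|>|14| out[13]=256, l++
l=1 r=13: |-15|>|14| out[12]=225, l++
l=2 r=13: |-14|<=|14| out[11]=196, r--
l=2 r=12: |-14|>|12| out[10]=196, l++
l=3 r=12: |-12|<=|12| out[9]=144, r--
l=3 r=11: |-12|>|9| out[8]=144, l++
l=4 r=11: |-9|<=|9| out[7]=81, r--
l=4 r=10: |-9|>|7| out[6]=81, l++
l=5 r=10: |-6|<=|7| out[5]=49, r--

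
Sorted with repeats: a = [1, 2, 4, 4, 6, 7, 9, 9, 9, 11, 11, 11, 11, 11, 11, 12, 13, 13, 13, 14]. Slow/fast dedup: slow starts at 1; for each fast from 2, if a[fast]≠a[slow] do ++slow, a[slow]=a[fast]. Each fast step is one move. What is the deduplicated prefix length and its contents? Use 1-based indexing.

(s=1,f=2) a[fast]=2≠a[slow]=1 write a[2]=2 → slow++,fast++
(s=2,f=3) a[fast]=4≠a[slow]=2 write a[3]=4 → slow++,fast++
(s=3,f=4) a[fast]=4=a[slow] dup → fast++
(s=3,f=5) a[fast]=6≠a[slow]=4 write a[4]=6 → slow++,fast++
(s=4,f=6) a[fast]=7≠a[slow]=6 write a[5]=7 → slow++,fast++
(s=5,f=7) a[fast]=9≠a[slow]=7 write a[6]=9 → slow++,fast++
(s=6,f=8) a[fast]=9=a[slow] dup → fast++
(s=6,f=9) a[fast]=9=a[slow] dup → fast++
(s=6,f=10) a[fast]=11≠a[slow]=9 write a[7]=11 → slow++,fast++
(s=7,f=11) a[fast]=11=a[slow] dup → fast++
(s=7,f=12) a[fast]=11=a[slow] dup → fast++
(s=7,f=13) a[fast]=11=a[slow] dup → fast++
(s=7,f=14) a[fast]=11=a[slow] dup → fast++
(s=7,f=15) a[fast]=11=a[slow] dup → fast++
(s=7,f=16) a[fast]=12≠a[slow]=11 write a[8]=12 → slow++,fast++
(s=8,f=17) a[fast]=13≠a[slow]=12 write a[9]=13 → slow++,fast++
(s=9,f=18) a[fast]=13=a[slow] dup → fast++
(s=9,f=19) a[fast]=13=a[slow] dup → fast++
(s=9,f=20) a[fast]=14≠a[slow]=13 write a[10]=14 → slow++,fast++

length 10; prefix = [1, 2, 4, 6, 7, 9, 11, 12, 13, 14]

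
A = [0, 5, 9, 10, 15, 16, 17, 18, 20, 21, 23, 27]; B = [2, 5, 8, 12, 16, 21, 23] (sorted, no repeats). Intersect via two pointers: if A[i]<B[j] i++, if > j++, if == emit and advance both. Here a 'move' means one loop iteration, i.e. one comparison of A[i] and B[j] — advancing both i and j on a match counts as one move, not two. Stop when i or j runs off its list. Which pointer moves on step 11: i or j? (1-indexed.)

[i=1,j=1] 0<2 → i++
[i=2,j=1] 5>2 → j++
[i=2,j=2] 5==5 emit → i++,j++
[i=3,j=3] 9>8 → j++
[i=3,j=4] 9<12 → i++
[i=4,j=4] 10<12 → i++
[i=5,j=4] 15>12 → j++
[i=5,j=5] 15<16 → i++
[i=6,j=5] 16==16 emit → i++,j++
[i=7,j=6] 17<21 → i++
[i=8,j=6] 18<21 → i++

i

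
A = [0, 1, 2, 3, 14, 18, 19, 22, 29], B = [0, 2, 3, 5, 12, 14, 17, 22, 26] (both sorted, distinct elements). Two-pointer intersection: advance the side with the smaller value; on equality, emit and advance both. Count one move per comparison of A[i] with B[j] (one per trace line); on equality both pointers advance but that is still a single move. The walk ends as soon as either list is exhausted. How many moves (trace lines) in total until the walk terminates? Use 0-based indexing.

12 moves

[i=0,j=0] 0==0 emit → i++,j++
[i=1,j=1] 1<2 → i++
[i=2,j=1] 2==2 emit → i++,j++
[i=3,j=2] 3==3 emit → i++,j++
[i=4,j=3] 14>5 → j++
[i=4,j=4] 14>12 → j++
[i=4,j=5] 14==14 emit → i++,j++
[i=5,j=6] 18>17 → j++
[i=5,j=7] 18<22 → i++
[i=6,j=7] 19<22 → i++
[i=7,j=7] 22==22 emit → i++,j++
[i=8,j=8] 29>26 → j++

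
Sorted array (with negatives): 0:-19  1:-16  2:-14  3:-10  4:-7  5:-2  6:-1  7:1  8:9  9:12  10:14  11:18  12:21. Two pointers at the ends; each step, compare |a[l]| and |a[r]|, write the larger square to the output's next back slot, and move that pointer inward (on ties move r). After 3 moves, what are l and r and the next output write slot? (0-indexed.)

[0,12] |-19|<=|21| out[12]=441 → r--
[0,11] |-19|>|18| out[11]=361 → l++
[1,11] |-16|<=|18| out[10]=324 → r--

l=1, r=10, next write slot=9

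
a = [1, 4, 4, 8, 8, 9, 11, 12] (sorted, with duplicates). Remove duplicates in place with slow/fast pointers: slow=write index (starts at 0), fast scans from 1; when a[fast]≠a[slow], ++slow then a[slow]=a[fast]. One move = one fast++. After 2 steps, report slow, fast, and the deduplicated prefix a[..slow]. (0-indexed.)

slow=1, fast=3, prefix=[1, 4]

(s=0,f=1) a[fast]=4≠a[slow]=1 write a[1]=4 → slow++,fast++
(s=1,f=2) a[fast]=4=a[slow] dup → fast++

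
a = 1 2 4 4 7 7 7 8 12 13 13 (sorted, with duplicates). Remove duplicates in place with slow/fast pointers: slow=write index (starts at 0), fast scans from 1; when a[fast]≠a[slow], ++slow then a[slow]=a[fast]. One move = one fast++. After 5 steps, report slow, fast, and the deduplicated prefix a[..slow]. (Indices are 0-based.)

slow=3, fast=6, prefix=[1, 2, 4, 7]

slow=0 fast=1: a[fast]=2≠a[slow]=1 write a[1]=2, slow++,fast++
slow=1 fast=2: a[fast]=4≠a[slow]=2 write a[2]=4, slow++,fast++
slow=2 fast=3: a[fast]=4=a[slow] dup, fast++
slow=2 fast=4: a[fast]=7≠a[slow]=4 write a[3]=7, slow++,fast++
slow=3 fast=5: a[fast]=7=a[slow] dup, fast++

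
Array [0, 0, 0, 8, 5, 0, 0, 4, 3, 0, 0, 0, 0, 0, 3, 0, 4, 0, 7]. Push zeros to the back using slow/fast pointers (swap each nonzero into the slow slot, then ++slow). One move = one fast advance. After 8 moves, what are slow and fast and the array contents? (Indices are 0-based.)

slow=0 fast=0: a[fast]=0, fast++
slow=0 fast=1: a[fast]=0, fast++
slow=0 fast=2: a[fast]=0, fast++
slow=0 fast=3: a[fast]=8≠0 swap→a[0]=8, slow++,fast++
slow=1 fast=4: a[fast]=5≠0 swap→a[1]=5, slow++,fast++
slow=2 fast=5: a[fast]=0, fast++
slow=2 fast=6: a[fast]=0, fast++
slow=2 fast=7: a[fast]=4≠0 swap→a[2]=4, slow++,fast++

slow=3, fast=8, a=[8, 5, 4, 0, 0, 0, 0, 0, 3, 0, 0, 0, 0, 0, 3, 0, 4, 0, 7]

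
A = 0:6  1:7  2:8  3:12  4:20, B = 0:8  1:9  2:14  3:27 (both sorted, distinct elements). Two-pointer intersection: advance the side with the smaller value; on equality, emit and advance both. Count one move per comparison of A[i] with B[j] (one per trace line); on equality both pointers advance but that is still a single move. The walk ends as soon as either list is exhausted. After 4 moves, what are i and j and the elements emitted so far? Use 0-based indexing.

i=3, j=2, emitted=[8]

i=0 j=0: 6<8, i++
i=1 j=0: 7<8, i++
i=2 j=0: 8==8 emit, i++,j++
i=3 j=1: 12>9, j++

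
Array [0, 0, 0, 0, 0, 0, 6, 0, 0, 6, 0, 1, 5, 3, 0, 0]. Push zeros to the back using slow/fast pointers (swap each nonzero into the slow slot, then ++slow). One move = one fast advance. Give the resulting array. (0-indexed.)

[6, 6, 1, 5, 3, 0, 0, 0, 0, 0, 0, 0, 0, 0, 0, 0]

(s=0,f=0) a[fast]=0 → fast++
(s=0,f=1) a[fast]=0 → fast++
(s=0,f=2) a[fast]=0 → fast++
(s=0,f=3) a[fast]=0 → fast++
(s=0,f=4) a[fast]=0 → fast++
(s=0,f=5) a[fast]=0 → fast++
(s=0,f=6) a[fast]=6≠0 swap→a[0]=6 → slow++,fast++
(s=1,f=7) a[fast]=0 → fast++
(s=1,f=8) a[fast]=0 → fast++
(s=1,f=9) a[fast]=6≠0 swap→a[1]=6 → slow++,fast++
(s=2,f=10) a[fast]=0 → fast++
(s=2,f=11) a[fast]=1≠0 swap→a[2]=1 → slow++,fast++
(s=3,f=12) a[fast]=5≠0 swap→a[3]=5 → slow++,fast++
(s=4,f=13) a[fast]=3≠0 swap→a[4]=3 → slow++,fast++
(s=5,f=14) a[fast]=0 → fast++
(s=5,f=15) a[fast]=0 → fast++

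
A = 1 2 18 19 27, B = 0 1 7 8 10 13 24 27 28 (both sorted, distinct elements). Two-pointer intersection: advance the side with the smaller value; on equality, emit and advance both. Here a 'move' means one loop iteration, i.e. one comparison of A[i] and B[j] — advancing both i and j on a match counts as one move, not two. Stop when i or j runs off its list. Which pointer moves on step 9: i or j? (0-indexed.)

i

[i=0,j=0] 1>0 → j++
[i=0,j=1] 1==1 emit → i++,j++
[i=1,j=2] 2<7 → i++
[i=2,j=2] 18>7 → j++
[i=2,j=3] 18>8 → j++
[i=2,j=4] 18>10 → j++
[i=2,j=5] 18>13 → j++
[i=2,j=6] 18<24 → i++
[i=3,j=6] 19<24 → i++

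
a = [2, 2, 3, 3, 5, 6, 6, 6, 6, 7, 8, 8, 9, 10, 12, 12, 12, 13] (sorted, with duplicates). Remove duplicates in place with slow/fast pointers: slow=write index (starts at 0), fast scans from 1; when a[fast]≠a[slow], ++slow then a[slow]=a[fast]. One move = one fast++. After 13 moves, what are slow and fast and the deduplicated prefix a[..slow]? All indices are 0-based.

slow=0 fast=1: a[fast]=2=a[slow] dup, fast++
slow=0 fast=2: a[fast]=3≠a[slow]=2 write a[1]=3, slow++,fast++
slow=1 fast=3: a[fast]=3=a[slow] dup, fast++
slow=1 fast=4: a[fast]=5≠a[slow]=3 write a[2]=5, slow++,fast++
slow=2 fast=5: a[fast]=6≠a[slow]=5 write a[3]=6, slow++,fast++
slow=3 fast=6: a[fast]=6=a[slow] dup, fast++
slow=3 fast=7: a[fast]=6=a[slow] dup, fast++
slow=3 fast=8: a[fast]=6=a[slow] dup, fast++
slow=3 fast=9: a[fast]=7≠a[slow]=6 write a[4]=7, slow++,fast++
slow=4 fast=10: a[fast]=8≠a[slow]=7 write a[5]=8, slow++,fast++
slow=5 fast=11: a[fast]=8=a[slow] dup, fast++
slow=5 fast=12: a[fast]=9≠a[slow]=8 write a[6]=9, slow++,fast++
slow=6 fast=13: a[fast]=10≠a[slow]=9 write a[7]=10, slow++,fast++

slow=7, fast=14, prefix=[2, 3, 5, 6, 7, 8, 9, 10]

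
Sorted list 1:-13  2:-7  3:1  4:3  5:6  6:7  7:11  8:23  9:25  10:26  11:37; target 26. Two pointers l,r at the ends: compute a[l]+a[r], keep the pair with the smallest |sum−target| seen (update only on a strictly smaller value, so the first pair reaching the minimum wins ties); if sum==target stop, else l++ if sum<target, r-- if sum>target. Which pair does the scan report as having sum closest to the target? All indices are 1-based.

pair (1, 25) with sum 26 (|Δ|=0)

[1,11] -13+37=24 d=2 * → l++
[2,11] -7+37=30 d=4 → r--
[2,10] -7+26=19 d=7 → l++
[3,10] 1+26=27 d=1 * → r--
[3,9] 1+25=26 d=0 * → stop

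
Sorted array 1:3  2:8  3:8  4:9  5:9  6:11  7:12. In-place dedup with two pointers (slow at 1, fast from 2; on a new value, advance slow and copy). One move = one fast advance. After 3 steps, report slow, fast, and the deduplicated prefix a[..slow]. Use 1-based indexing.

slow=3, fast=5, prefix=[3, 8, 9]

(s=1,f=2) a[fast]=8≠a[slow]=3 write a[2]=8 → slow++,fast++
(s=2,f=3) a[fast]=8=a[slow] dup → fast++
(s=2,f=4) a[fast]=9≠a[slow]=8 write a[3]=9 → slow++,fast++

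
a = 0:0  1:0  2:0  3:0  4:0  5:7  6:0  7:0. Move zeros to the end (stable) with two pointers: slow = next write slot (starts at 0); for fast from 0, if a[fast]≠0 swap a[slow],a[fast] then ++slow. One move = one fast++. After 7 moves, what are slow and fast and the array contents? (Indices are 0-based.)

slow=1, fast=7, a=[7, 0, 0, 0, 0, 0, 0, 0]

(s=0,f=0) a[fast]=0 → fast++
(s=0,f=1) a[fast]=0 → fast++
(s=0,f=2) a[fast]=0 → fast++
(s=0,f=3) a[fast]=0 → fast++
(s=0,f=4) a[fast]=0 → fast++
(s=0,f=5) a[fast]=7≠0 swap→a[0]=7 → slow++,fast++
(s=1,f=6) a[fast]=0 → fast++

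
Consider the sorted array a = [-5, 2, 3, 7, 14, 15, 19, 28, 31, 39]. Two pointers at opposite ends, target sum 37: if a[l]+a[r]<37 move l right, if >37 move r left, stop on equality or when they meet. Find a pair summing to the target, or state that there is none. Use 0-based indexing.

l=0 r=9: -5+39=34 <37, l++
l=1 r=9: 2+39=41 >37, r--
l=1 r=8: 2+31=33 <37, l++
l=2 r=8: 3+31=34 <37, l++
l=3 r=8: 7+31=38 >37, r--
l=3 r=7: 7+28=35 <37, l++
l=4 r=7: 14+28=42 >37, r--
l=4 r=6: 14+19=33 <37, l++
l=5 r=6: 15+19=34 <37, l++

no pair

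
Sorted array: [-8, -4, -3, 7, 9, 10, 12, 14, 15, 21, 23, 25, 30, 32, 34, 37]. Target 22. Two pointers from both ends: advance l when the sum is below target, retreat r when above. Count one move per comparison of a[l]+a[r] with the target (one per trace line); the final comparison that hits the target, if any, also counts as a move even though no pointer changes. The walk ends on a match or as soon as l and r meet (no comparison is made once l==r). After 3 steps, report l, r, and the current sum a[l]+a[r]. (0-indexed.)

l=0, r=12, sum=22

[0,15] -8+37=29 >22 → r--
[0,14] -8+34=26 >22 → r--
[0,13] -8+32=24 >22 → r--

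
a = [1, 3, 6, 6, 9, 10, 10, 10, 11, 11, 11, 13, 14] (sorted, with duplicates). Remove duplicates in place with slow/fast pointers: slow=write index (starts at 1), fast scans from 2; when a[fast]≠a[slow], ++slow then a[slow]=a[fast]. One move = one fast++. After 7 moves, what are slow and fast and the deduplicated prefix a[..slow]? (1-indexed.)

slow=1 fast=2: a[fast]=3≠a[slow]=1 write a[2]=3, slow++,fast++
slow=2 fast=3: a[fast]=6≠a[slow]=3 write a[3]=6, slow++,fast++
slow=3 fast=4: a[fast]=6=a[slow] dup, fast++
slow=3 fast=5: a[fast]=9≠a[slow]=6 write a[4]=9, slow++,fast++
slow=4 fast=6: a[fast]=10≠a[slow]=9 write a[5]=10, slow++,fast++
slow=5 fast=7: a[fast]=10=a[slow] dup, fast++
slow=5 fast=8: a[fast]=10=a[slow] dup, fast++

slow=5, fast=9, prefix=[1, 3, 6, 9, 10]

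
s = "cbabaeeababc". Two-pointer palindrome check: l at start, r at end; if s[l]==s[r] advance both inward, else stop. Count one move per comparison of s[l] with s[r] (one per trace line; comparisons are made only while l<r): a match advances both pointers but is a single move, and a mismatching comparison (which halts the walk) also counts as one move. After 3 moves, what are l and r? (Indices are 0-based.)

l=3, r=8

l=0 r=11: 'c'=='c', l++,r--
l=1 r=10: 'b'=='b', l++,r--
l=2 r=9: 'a'=='a', l++,r--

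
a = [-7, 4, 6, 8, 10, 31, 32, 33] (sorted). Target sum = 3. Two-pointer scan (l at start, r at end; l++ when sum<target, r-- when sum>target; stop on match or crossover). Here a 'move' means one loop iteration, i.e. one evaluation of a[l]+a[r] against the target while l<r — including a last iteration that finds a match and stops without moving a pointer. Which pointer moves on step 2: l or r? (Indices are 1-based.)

l=1 r=8: -7+33=26 >3, r--
l=1 r=7: -7+32=25 >3, r--

r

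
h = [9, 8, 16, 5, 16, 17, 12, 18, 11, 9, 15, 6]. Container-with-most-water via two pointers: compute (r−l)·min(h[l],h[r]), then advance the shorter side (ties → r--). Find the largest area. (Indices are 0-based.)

max area = 120

l=0 r=11: min(9,6)*11=66 best=66 *, r--
l=0 r=10: min(9,15)*10=90 best=90 *, l++
l=1 r=10: min(8,15)*9=72 best=90, l++
l=2 r=10: min(16,15)*8=120 best=120 *, r--
l=2 r=9: min(16,9)*7=63 best=120, r--
l=2 r=8: min(16,11)*6=66 best=120, r--
l=2 r=7: min(16,18)*5=80 best=120, l++
l=3 r=7: min(5,18)*4=20 best=120, l++
l=4 r=7: min(16,18)*3=48 best=120, l++
l=5 r=7: min(17,18)*2=34 best=120, l++
l=6 r=7: min(12,18)*1=12 best=120, l++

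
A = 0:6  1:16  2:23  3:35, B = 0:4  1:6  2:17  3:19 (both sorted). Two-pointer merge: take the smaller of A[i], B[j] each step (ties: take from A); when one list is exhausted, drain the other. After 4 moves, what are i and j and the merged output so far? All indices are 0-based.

i=2, j=2, merged so far=[4, 6, 6, 16]

i=0 j=0: A[i]=6>B[j]=4 take 4, j++
i=0 j=1: A[i]=6<=B[j]=6 take 6, i++
i=1 j=1: A[i]=16>B[j]=6 take 6, j++
i=1 j=2: A[i]=16<=B[j]=17 take 16, i++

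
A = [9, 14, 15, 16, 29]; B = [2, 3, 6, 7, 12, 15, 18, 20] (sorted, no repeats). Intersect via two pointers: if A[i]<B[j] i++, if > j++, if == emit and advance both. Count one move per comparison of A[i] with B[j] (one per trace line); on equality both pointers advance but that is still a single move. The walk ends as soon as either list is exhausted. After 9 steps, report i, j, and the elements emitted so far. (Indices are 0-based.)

i=0 j=0: 9>2, j++
i=0 j=1: 9>3, j++
i=0 j=2: 9>6, j++
i=0 j=3: 9>7, j++
i=0 j=4: 9<12, i++
i=1 j=4: 14>12, j++
i=1 j=5: 14<15, i++
i=2 j=5: 15==15 emit, i++,j++
i=3 j=6: 16<18, i++

i=4, j=6, emitted=[15]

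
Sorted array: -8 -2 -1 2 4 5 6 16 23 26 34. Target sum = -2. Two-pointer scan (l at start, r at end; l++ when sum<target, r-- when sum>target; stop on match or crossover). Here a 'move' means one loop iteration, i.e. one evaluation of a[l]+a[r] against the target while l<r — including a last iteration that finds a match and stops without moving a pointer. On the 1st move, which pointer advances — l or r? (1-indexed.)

[1,11] -8+34=26 >-2 → r--

r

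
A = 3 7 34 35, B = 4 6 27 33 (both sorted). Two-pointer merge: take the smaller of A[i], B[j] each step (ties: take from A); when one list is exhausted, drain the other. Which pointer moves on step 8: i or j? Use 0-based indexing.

[i=0,j=0] A[i]=3<=B[j]=4 take 3 → i++
[i=1,j=0] A[i]=7>B[j]=4 take 4 → j++
[i=1,j=1] A[i]=7>B[j]=6 take 6 → j++
[i=1,j=2] A[i]=7<=B[j]=27 take 7 → i++
[i=2,j=2] A[i]=34>B[j]=27 take 27 → j++
[i=2,j=3] A[i]=34>B[j]=33 take 33 → j++
[i=2,j=4] B done, take A[i]=34 → i++
[i=3,j=4] B done, take A[i]=35 → i++

i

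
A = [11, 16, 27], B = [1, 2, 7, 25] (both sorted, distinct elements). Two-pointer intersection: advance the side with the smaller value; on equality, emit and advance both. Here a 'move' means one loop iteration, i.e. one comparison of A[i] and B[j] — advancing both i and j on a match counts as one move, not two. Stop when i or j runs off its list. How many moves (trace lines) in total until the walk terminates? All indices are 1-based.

6 moves

i=1 j=1: 11>1, j++
i=1 j=2: 11>2, j++
i=1 j=3: 11>7, j++
i=1 j=4: 11<25, i++
i=2 j=4: 16<25, i++
i=3 j=4: 27>25, j++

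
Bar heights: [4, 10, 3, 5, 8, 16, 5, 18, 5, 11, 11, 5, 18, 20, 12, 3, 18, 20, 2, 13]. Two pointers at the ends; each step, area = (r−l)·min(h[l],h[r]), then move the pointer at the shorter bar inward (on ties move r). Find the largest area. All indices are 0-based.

max area = 192

[0,19] min(4,13)*19=76 best=76 * → l++
[1,19] min(10,13)*18=180 best=180 * → l++
[2,19] min(3,13)*17=51 best=180 → l++
[3,19] min(5,13)*16=80 best=180 → l++
[4,19] min(8,13)*15=120 best=180 → l++
[5,19] min(16,13)*14=182 best=182 * → r--
[5,18] min(16,2)*13=26 best=182 → r--
[5,17] min(16,20)*12=192 best=192 * → l++
[6,17] min(5,20)*11=55 best=192 → l++
[7,17] min(18,20)*10=180 best=192 → l++
[8,17] min(5,20)*9=45 best=192 → l++
[9,17] min(11,20)*8=88 best=192 → l++
[10,17] min(11,20)*7=77 best=192 → l++
[11,17] min(5,20)*6=30 best=192 → l++
[12,17] min(18,20)*5=90 best=192 → l++
[13,17] min(20,20)*4=80 best=192 → r--
[13,16] min(20,18)*3=54 best=192 → r--
[13,15] min(20,3)*2=6 best=192 → r--
[13,14] min(20,12)*1=12 best=192 → r--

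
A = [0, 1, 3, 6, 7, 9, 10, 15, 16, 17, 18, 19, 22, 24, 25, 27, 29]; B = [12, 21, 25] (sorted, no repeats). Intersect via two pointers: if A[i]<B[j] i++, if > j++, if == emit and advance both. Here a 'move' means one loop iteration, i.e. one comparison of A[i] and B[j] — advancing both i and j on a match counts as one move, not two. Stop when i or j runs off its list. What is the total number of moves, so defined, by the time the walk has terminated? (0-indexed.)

i=0 j=0: 0<12, i++
i=1 j=0: 1<12, i++
i=2 j=0: 3<12, i++
i=3 j=0: 6<12, i++
i=4 j=0: 7<12, i++
i=5 j=0: 9<12, i++
i=6 j=0: 10<12, i++
i=7 j=0: 15>12, j++
i=7 j=1: 15<21, i++
i=8 j=1: 16<21, i++
i=9 j=1: 17<21, i++
i=10 j=1: 18<21, i++
i=11 j=1: 19<21, i++
i=12 j=1: 22>21, j++
i=12 j=2: 22<25, i++
i=13 j=2: 24<25, i++
i=14 j=2: 25==25 emit, i++,j++

17 moves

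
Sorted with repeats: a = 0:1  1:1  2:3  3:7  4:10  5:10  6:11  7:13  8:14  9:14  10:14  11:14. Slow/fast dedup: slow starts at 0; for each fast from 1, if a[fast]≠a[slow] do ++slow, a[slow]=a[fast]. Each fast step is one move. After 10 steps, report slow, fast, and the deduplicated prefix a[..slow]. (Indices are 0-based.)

slow=0 fast=1: a[fast]=1=a[slow] dup, fast++
slow=0 fast=2: a[fast]=3≠a[slow]=1 write a[1]=3, slow++,fast++
slow=1 fast=3: a[fast]=7≠a[slow]=3 write a[2]=7, slow++,fast++
slow=2 fast=4: a[fast]=10≠a[slow]=7 write a[3]=10, slow++,fast++
slow=3 fast=5: a[fast]=10=a[slow] dup, fast++
slow=3 fast=6: a[fast]=11≠a[slow]=10 write a[4]=11, slow++,fast++
slow=4 fast=7: a[fast]=13≠a[slow]=11 write a[5]=13, slow++,fast++
slow=5 fast=8: a[fast]=14≠a[slow]=13 write a[6]=14, slow++,fast++
slow=6 fast=9: a[fast]=14=a[slow] dup, fast++
slow=6 fast=10: a[fast]=14=a[slow] dup, fast++

slow=6, fast=11, prefix=[1, 3, 7, 10, 11, 13, 14]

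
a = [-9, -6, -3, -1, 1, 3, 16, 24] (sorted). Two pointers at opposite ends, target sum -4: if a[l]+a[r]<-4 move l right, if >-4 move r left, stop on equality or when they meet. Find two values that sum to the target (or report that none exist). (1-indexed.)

[1,8] -9+24=15 >-4 → r--
[1,7] -9+16=7 >-4 → r--
[1,6] -9+3=-6 <-4 → l++
[2,6] -6+3=-3 >-4 → r--
[2,5] -6+1=-5 <-4 → l++
[3,5] -3+1=-2 >-4 → r--
[3,4] -3+-1=-4 → found

(-3, -1)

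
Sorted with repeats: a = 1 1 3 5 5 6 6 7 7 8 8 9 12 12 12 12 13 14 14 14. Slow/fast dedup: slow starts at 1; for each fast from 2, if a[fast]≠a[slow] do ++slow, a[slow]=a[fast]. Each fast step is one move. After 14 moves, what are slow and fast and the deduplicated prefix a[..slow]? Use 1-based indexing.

slow=8, fast=16, prefix=[1, 3, 5, 6, 7, 8, 9, 12]

slow=1 fast=2: a[fast]=1=a[slow] dup, fast++
slow=1 fast=3: a[fast]=3≠a[slow]=1 write a[2]=3, slow++,fast++
slow=2 fast=4: a[fast]=5≠a[slow]=3 write a[3]=5, slow++,fast++
slow=3 fast=5: a[fast]=5=a[slow] dup, fast++
slow=3 fast=6: a[fast]=6≠a[slow]=5 write a[4]=6, slow++,fast++
slow=4 fast=7: a[fast]=6=a[slow] dup, fast++
slow=4 fast=8: a[fast]=7≠a[slow]=6 write a[5]=7, slow++,fast++
slow=5 fast=9: a[fast]=7=a[slow] dup, fast++
slow=5 fast=10: a[fast]=8≠a[slow]=7 write a[6]=8, slow++,fast++
slow=6 fast=11: a[fast]=8=a[slow] dup, fast++
slow=6 fast=12: a[fast]=9≠a[slow]=8 write a[7]=9, slow++,fast++
slow=7 fast=13: a[fast]=12≠a[slow]=9 write a[8]=12, slow++,fast++
slow=8 fast=14: a[fast]=12=a[slow] dup, fast++
slow=8 fast=15: a[fast]=12=a[slow] dup, fast++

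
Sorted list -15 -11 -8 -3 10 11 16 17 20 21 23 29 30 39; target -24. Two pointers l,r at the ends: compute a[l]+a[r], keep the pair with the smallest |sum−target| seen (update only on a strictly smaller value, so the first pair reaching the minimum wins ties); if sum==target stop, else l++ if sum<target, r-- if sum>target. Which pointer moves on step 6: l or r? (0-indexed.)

r

[0,13] -15+39=24 d=48 * → r--
[0,12] -15+30=15 d=39 * → r--
[0,11] -15+29=14 d=38 * → r--
[0,10] -15+23=8 d=32 * → r--
[0,9] -15+21=6 d=30 * → r--
[0,8] -15+20=5 d=29 * → r--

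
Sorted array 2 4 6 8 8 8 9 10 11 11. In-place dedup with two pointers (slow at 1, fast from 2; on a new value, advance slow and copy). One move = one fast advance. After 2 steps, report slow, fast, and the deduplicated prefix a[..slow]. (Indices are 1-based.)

slow=3, fast=4, prefix=[2, 4, 6]

slow=1 fast=2: a[fast]=4≠a[slow]=2 write a[2]=4, slow++,fast++
slow=2 fast=3: a[fast]=6≠a[slow]=4 write a[3]=6, slow++,fast++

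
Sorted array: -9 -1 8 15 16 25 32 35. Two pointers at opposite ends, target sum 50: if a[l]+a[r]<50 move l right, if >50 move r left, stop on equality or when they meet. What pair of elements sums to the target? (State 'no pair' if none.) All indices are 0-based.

(15, 35)

l=0 r=7: -9+35=26 <50, l++
l=1 r=7: -1+35=34 <50, l++
l=2 r=7: 8+35=43 <50, l++
l=3 r=7: 15+35=50, found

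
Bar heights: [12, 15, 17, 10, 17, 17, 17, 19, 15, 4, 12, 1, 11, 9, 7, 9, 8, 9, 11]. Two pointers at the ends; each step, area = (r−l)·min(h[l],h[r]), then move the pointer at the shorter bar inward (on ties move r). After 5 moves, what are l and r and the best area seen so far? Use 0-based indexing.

l=0, r=13, best area=198

l=0 r=18: min(12,11)*18=198 best=198 *, r--
l=0 r=17: min(12,9)*17=153 best=198, r--
l=0 r=16: min(12,8)*16=128 best=198, r--
l=0 r=15: min(12,9)*15=135 best=198, r--
l=0 r=14: min(12,7)*14=98 best=198, r--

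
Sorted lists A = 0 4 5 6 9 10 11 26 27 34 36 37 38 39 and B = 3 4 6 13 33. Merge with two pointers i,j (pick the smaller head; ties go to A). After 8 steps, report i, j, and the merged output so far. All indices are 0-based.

[i=0,j=0] A[i]=0<=B[j]=3 take 0 → i++
[i=1,j=0] A[i]=4>B[j]=3 take 3 → j++
[i=1,j=1] A[i]=4<=B[j]=4 take 4 → i++
[i=2,j=1] A[i]=5>B[j]=4 take 4 → j++
[i=2,j=2] A[i]=5<=B[j]=6 take 5 → i++
[i=3,j=2] A[i]=6<=B[j]=6 take 6 → i++
[i=4,j=2] A[i]=9>B[j]=6 take 6 → j++
[i=4,j=3] A[i]=9<=B[j]=13 take 9 → i++

i=5, j=3, merged so far=[0, 3, 4, 4, 5, 6, 6, 9]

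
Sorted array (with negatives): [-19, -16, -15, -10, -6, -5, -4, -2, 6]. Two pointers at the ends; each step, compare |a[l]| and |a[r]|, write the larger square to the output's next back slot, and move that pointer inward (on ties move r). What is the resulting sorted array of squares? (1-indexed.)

[4, 16, 25, 36, 36, 100, 225, 256, 361]

[1,9] |-19|>|6| out[9]=361 → l++
[2,9] |-16|>|6| out[8]=256 → l++
[3,9] |-15|>|6| out[7]=225 → l++
[4,9] |-10|>|6| out[6]=100 → l++
[5,9] |-6|<=|6| out[5]=36 → r--
[5,8] |-6|>|-2| out[4]=36 → l++
[6,8] |-5|>|-2| out[3]=25 → l++
[7,8] |-4|>|-2| out[2]=16 → l++
[8,8] |-2|<=|-2| out[1]=4 → r--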